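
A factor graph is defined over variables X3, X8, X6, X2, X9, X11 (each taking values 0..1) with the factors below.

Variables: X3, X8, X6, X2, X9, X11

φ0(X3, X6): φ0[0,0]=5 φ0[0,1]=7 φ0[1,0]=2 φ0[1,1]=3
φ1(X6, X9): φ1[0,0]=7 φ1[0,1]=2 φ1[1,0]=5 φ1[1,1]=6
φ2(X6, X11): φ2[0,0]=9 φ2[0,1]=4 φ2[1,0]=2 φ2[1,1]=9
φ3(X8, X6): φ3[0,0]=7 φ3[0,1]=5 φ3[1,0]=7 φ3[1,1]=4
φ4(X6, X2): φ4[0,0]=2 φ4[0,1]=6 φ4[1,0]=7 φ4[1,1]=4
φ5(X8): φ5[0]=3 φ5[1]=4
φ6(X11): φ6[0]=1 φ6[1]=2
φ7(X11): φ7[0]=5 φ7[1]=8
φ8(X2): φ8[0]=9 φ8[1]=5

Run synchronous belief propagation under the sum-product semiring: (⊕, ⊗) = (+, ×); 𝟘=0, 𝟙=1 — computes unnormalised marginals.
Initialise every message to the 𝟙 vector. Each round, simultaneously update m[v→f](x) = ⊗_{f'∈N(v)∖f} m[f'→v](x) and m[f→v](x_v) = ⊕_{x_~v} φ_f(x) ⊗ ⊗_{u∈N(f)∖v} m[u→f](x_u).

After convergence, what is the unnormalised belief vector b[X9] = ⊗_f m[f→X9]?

b[X9] = [32374132, 27363672]

init: all messages = 𝟙 over 2 values
r1 m[φ0→X3] = [12, 5]
r1 m[φ0→X6] = [7, 10]
r1 m[φ1→X6] = [9, 11]
r1 m[φ1→X9] = [12, 8]
r1 m[φ2→X6] = [13, 11]
r1 m[φ2→X11] = [11, 13]
r1 m[φ3→X8] = [12, 11]
r1 m[φ3→X6] = [14, 9]
r1 m[φ4→X6] = [8, 11]
r1 m[φ4→X2] = [9, 10]
r1 m[φ5→X8] = [3, 4]
r1 m[φ6→X11] = [1, 2]
r1 m[φ7→X11] = [5, 8]
r1 m[φ8→X2] = [9, 5]
r1 m[X3→φ0] = [1, 1]
r1 m[X8→φ3] = [1, 1]
r1 m[X8→φ5] = [1, 1]
r1 m[X6→φ0] = [1, 1]
r1 m[X6→φ1] = [1, 1]
r1 m[X6→φ2] = [1, 1]
r1 m[X6→φ3] = [1, 1]
r1 m[X6→φ4] = [1, 1]
r1 m[X2→φ4] = [1, 1]
r1 m[X2→φ8] = [1, 1]
r1 m[X9→φ1] = [1, 1]
r1 m[X11→φ2] = [1, 1]
r1 m[X11→φ6] = [1, 1]
r1 m[X11→φ7] = [1, 1]
r2 m[φ0→X3] = [12, 5]
r2 m[φ0→X6] = [7, 10]
r2 m[φ1→X6] = [9, 11]
r2 m[φ1→X9] = [12, 8]
r2 m[φ2→X6] = [13, 11]
r2 m[φ2→X11] = [11, 13]
r2 m[φ3→X8] = [12, 11]
r2 m[φ3→X6] = [14, 9]
r2 m[φ4→X6] = [8, 11]
r2 m[φ4→X2] = [9, 10]
r2 m[φ5→X8] = [3, 4]
r2 m[φ6→X11] = [1, 2]
r2 m[φ7→X11] = [5, 8]
r2 m[φ8→X2] = [9, 5]
r2 m[X3→φ0] = [1, 1]
r2 m[X8→φ3] = [3, 4]
r2 m[X8→φ5] = [12, 11]
r2 m[X6→φ0] = [13104, 11979]
r2 m[X6→φ1] = [10192, 10890]
r2 m[X6→φ2] = [7056, 10890]
r2 m[X6→φ3] = [6552, 13310]
r2 m[X6→φ4] = [11466, 10890]
r2 m[X2→φ4] = [9, 5]
r2 m[X2→φ8] = [9, 10]
r2 m[X9→φ1] = [1, 1]
r2 m[X11→φ2] = [5, 16]
r2 m[X11→φ6] = [55, 104]
r2 m[X11→φ7] = [11, 26]
r3 m[φ0→X3] = [149373, 62145]
r3 m[φ0→X6] = [7, 10]
r3 m[φ1→X6] = [9, 11]
r3 m[φ1→X9] = [125794, 85724]
r3 m[φ2→X6] = [109, 154]
r3 m[φ2→X11] = [85284, 126234]
r3 m[φ3→X8] = [112414, 99104]
r3 m[φ3→X6] = [49, 31]
r3 m[φ4→X6] = [48, 83]
r3 m[φ4→X2] = [99162, 112356]
r3 m[φ5→X8] = [3, 4]
r3 m[φ6→X11] = [1, 2]
r3 m[φ7→X11] = [5, 8]
r3 m[φ8→X2] = [9, 5]
r3 m[X3→φ0] = [1, 1]
r3 m[X8→φ3] = [3, 4]
r3 m[X8→φ5] = [12, 11]
r3 m[X6→φ0] = [13104, 11979]
r3 m[X6→φ1] = [10192, 10890]
r3 m[X6→φ2] = [7056, 10890]
r3 m[X6→φ3] = [6552, 13310]
r3 m[X6→φ4] = [11466, 10890]
r3 m[X2→φ4] = [9, 5]
r3 m[X2→φ8] = [9, 10]
r3 m[X9→φ1] = [1, 1]
r3 m[X11→φ2] = [5, 16]
r3 m[X11→φ6] = [55, 104]
r3 m[X11→φ7] = [11, 26]
r4 m[φ0→X3] = [149373, 62145]
r4 m[φ0→X6] = [7, 10]
r4 m[φ1→X6] = [9, 11]
r4 m[φ1→X9] = [125794, 85724]
r4 m[φ2→X6] = [109, 154]
r4 m[φ2→X11] = [85284, 126234]
r4 m[φ3→X8] = [112414, 99104]
r4 m[φ3→X6] = [49, 31]
r4 m[φ4→X6] = [48, 83]
r4 m[φ4→X2] = [99162, 112356]
r4 m[φ5→X8] = [3, 4]
r4 m[φ6→X11] = [1, 2]
r4 m[φ7→X11] = [5, 8]
r4 m[φ8→X2] = [9, 5]
r4 m[X3→φ0] = [1, 1]
r4 m[X8→φ3] = [3, 4]
r4 m[X8→φ5] = [112414, 99104]
r4 m[X6→φ0] = [2307312, 4358662]
r4 m[X6→φ1] = [1794576, 3962420]
r4 m[X6→φ2] = [148176, 283030]
r4 m[X6→φ3] = [329616, 1406020]
r4 m[X6→φ4] = [336483, 525140]
r4 m[X2→φ4] = [9, 5]
r4 m[X2→φ8] = [99162, 112356]
r4 m[X9→φ1] = [1, 1]
r4 m[X11→φ2] = [5, 16]
r4 m[X11→φ6] = [426420, 1009872]
r4 m[X11→φ7] = [85284, 252468]
r5 m[φ0→X3] = [42047194, 17690610]
r5 m[φ0→X6] = [7, 10]
r5 m[φ1→X6] = [9, 11]
r5 m[φ1→X9] = [32374132, 27363672]
r5 m[φ2→X6] = [109, 154]
r5 m[φ2→X11] = [1899644, 3139974]
r5 m[φ3→X8] = [9337412, 7931392]
r5 m[φ3→X6] = [49, 31]
r5 m[φ4→X6] = [48, 83]
r5 m[φ4→X2] = [4348946, 4119458]
r5 m[φ5→X8] = [3, 4]
r5 m[φ6→X11] = [1, 2]
r5 m[φ7→X11] = [5, 8]
r5 m[φ8→X2] = [9, 5]
r5 m[X3→φ0] = [1, 1]
r5 m[X8→φ3] = [3, 4]
r5 m[X8→φ5] = [112414, 99104]
r5 m[X6→φ0] = [2307312, 4358662]
r5 m[X6→φ1] = [1794576, 3962420]
r5 m[X6→φ2] = [148176, 283030]
r5 m[X6→φ3] = [329616, 1406020]
r5 m[X6→φ4] = [336483, 525140]
r5 m[X2→φ4] = [9, 5]
r5 m[X2→φ8] = [99162, 112356]
r5 m[X9→φ1] = [1, 1]
r5 m[X11→φ2] = [5, 16]
r5 m[X11→φ6] = [426420, 1009872]
r5 m[X11→φ7] = [85284, 252468]
r6 m[φ0→X3] = [42047194, 17690610]
r6 m[φ0→X6] = [7, 10]
r6 m[φ1→X6] = [9, 11]
r6 m[φ1→X9] = [32374132, 27363672]
r6 m[φ2→X6] = [109, 154]
r6 m[φ2→X11] = [1899644, 3139974]
r6 m[φ3→X8] = [9337412, 7931392]
r6 m[φ3→X6] = [49, 31]
r6 m[φ4→X6] = [48, 83]
r6 m[φ4→X2] = [4348946, 4119458]
r6 m[φ5→X8] = [3, 4]
r6 m[φ6→X11] = [1, 2]
r6 m[φ7→X11] = [5, 8]
r6 m[φ8→X2] = [9, 5]
r6 m[X3→φ0] = [1, 1]
r6 m[X8→φ3] = [3, 4]
r6 m[X8→φ5] = [9337412, 7931392]
r6 m[X6→φ0] = [2307312, 4358662]
r6 m[X6→φ1] = [1794576, 3962420]
r6 m[X6→φ2] = [148176, 283030]
r6 m[X6→φ3] = [329616, 1406020]
r6 m[X6→φ4] = [336483, 525140]
r6 m[X2→φ4] = [9, 5]
r6 m[X2→φ8] = [4348946, 4119458]
r6 m[X9→φ1] = [1, 1]
r6 m[X11→φ2] = [5, 16]
r6 m[X11→φ6] = [9498220, 25119792]
r6 m[X11→φ7] = [1899644, 6279948]
r7 m[φ0→X3] = [42047194, 17690610]
r7 m[φ0→X6] = [7, 10]
r7 m[φ1→X6] = [9, 11]
r7 m[φ1→X9] = [32374132, 27363672]
r7 m[φ2→X6] = [109, 154]
r7 m[φ2→X11] = [1899644, 3139974]
r7 m[φ3→X8] = [9337412, 7931392]
r7 m[φ3→X6] = [49, 31]
r7 m[φ4→X6] = [48, 83]
r7 m[φ4→X2] = [4348946, 4119458]
r7 m[φ5→X8] = [3, 4]
r7 m[φ6→X11] = [1, 2]
r7 m[φ7→X11] = [5, 8]
r7 m[φ8→X2] = [9, 5]
r7 m[X3→φ0] = [1, 1]
r7 m[X8→φ3] = [3, 4]
r7 m[X8→φ5] = [9337412, 7931392]
r7 m[X6→φ0] = [2307312, 4358662]
r7 m[X6→φ1] = [1794576, 3962420]
r7 m[X6→φ2] = [148176, 283030]
r7 m[X6→φ3] = [329616, 1406020]
r7 m[X6→φ4] = [336483, 525140]
r7 m[X2→φ4] = [9, 5]
r7 m[X2→φ8] = [4348946, 4119458]
r7 m[X9→φ1] = [1, 1]
r7 m[X11→φ2] = [5, 16]
r7 m[X11→φ6] = [9498220, 25119792]
r7 m[X11→φ7] = [1899644, 6279948]
fixed point reached at round 7
b[X9] = ⊗ incoming = [32374132, 27363672]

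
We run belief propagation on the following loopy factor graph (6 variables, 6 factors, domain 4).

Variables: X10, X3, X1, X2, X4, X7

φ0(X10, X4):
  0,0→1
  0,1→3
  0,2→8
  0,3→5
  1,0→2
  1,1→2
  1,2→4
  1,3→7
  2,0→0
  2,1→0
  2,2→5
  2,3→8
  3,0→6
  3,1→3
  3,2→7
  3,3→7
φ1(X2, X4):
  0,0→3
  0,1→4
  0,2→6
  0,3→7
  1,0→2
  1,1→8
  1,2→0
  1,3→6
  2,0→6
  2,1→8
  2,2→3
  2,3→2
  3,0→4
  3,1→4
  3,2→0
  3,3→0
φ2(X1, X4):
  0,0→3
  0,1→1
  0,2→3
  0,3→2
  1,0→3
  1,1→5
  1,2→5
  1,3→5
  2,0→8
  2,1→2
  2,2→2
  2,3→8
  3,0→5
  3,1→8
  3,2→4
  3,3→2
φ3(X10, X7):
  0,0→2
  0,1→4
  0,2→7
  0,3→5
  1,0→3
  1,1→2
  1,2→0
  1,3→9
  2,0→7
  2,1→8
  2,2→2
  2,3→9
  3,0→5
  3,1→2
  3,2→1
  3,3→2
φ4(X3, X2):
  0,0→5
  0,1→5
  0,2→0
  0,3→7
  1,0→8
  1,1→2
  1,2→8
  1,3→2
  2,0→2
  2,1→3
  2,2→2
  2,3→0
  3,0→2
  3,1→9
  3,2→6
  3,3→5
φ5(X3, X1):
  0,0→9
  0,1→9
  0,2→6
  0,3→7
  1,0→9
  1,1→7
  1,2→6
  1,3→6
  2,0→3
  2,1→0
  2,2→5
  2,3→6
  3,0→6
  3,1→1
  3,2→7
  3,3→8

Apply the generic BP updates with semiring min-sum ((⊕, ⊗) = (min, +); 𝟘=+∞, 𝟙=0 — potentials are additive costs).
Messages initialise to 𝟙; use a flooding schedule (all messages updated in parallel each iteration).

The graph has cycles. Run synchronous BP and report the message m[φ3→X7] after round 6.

init: all messages = 𝟙 over 4 values
r1 m[φ0→X10] = [1, 2, 0, 3]
r1 m[φ0→X4] = [0, 0, 4, 5]
r1 m[φ1→X2] = [3, 0, 2, 0]
r1 m[φ1→X4] = [2, 4, 0, 0]
r1 m[φ2→X1] = [1, 3, 2, 2]
r1 m[φ2→X4] = [3, 1, 2, 2]
r1 m[φ3→X10] = [2, 0, 2, 1]
r1 m[φ3→X7] = [2, 2, 0, 2]
r1 m[φ4→X3] = [0, 2, 0, 2]
r1 m[φ4→X2] = [2, 2, 0, 0]
r1 m[φ5→X3] = [6, 6, 0, 1]
r1 m[φ5→X1] = [3, 0, 5, 6]
r1 m[X10→φ0] = [0, 0, 0, 0]
r1 m[X10→φ3] = [0, 0, 0, 0]
r1 m[X3→φ4] = [0, 0, 0, 0]
r1 m[X3→φ5] = [0, 0, 0, 0]
r1 m[X1→φ2] = [0, 0, 0, 0]
r1 m[X1→φ5] = [0, 0, 0, 0]
r1 m[X2→φ1] = [0, 0, 0, 0]
r1 m[X2→φ4] = [0, 0, 0, 0]
r1 m[X4→φ0] = [0, 0, 0, 0]
r1 m[X4→φ1] = [0, 0, 0, 0]
r1 m[X4→φ2] = [0, 0, 0, 0]
r1 m[X7→φ3] = [0, 0, 0, 0]
r2 m[φ0→X10] = [1, 2, 0, 3]
r2 m[φ0→X4] = [0, 0, 4, 5]
r2 m[φ1→X2] = [3, 0, 2, 0]
r2 m[φ1→X4] = [2, 4, 0, 0]
r2 m[φ2→X1] = [1, 3, 2, 2]
r2 m[φ2→X4] = [3, 1, 2, 2]
r2 m[φ3→X10] = [2, 0, 2, 1]
r2 m[φ3→X7] = [2, 2, 0, 2]
r2 m[φ4→X3] = [0, 2, 0, 2]
r2 m[φ4→X2] = [2, 2, 0, 0]
r2 m[φ5→X3] = [6, 6, 0, 1]
r2 m[φ5→X1] = [3, 0, 5, 6]
r2 m[X10→φ0] = [2, 0, 2, 1]
r2 m[X10→φ3] = [1, 2, 0, 3]
r2 m[X3→φ4] = [6, 6, 0, 1]
r2 m[X3→φ5] = [0, 2, 0, 2]
r2 m[X1→φ2] = [3, 0, 5, 6]
r2 m[X1→φ5] = [1, 3, 2, 2]
r2 m[X2→φ1] = [2, 2, 0, 0]
r2 m[X2→φ4] = [3, 0, 2, 0]
r2 m[X4→φ0] = [5, 5, 2, 2]
r2 m[X4→φ1] = [3, 1, 6, 7]
r2 m[X4→φ2] = [2, 4, 4, 5]
r2 m[X7→φ3] = [0, 0, 0, 0]
r3 m[φ0→X10] = [6, 6, 5, 8]
r3 m[φ0→X4] = [2, 2, 4, 7]
r3 m[φ1→X2] = [5, 5, 9, 5]
r3 m[φ1→X4] = [4, 4, 0, 0]
r3 m[φ2→X1] = [5, 5, 6, 7]
r3 m[φ2→X4] = [3, 4, 5, 5]
r3 m[φ3→X10] = [2, 0, 2, 1]
r3 m[φ3→X7] = [3, 4, 2, 5]
r3 m[φ4→X3] = [2, 2, 0, 5]
r3 m[φ4→X2] = [2, 3, 2, 0]
r3 m[φ5→X3] = [8, 8, 3, 4]
r3 m[φ5→X1] = [3, 0, 5, 6]
r3 m[X10→φ0] = [2, 0, 2, 1]
r3 m[X10→φ3] = [1, 2, 0, 3]
r3 m[X3→φ4] = [6, 6, 0, 1]
r3 m[X3→φ5] = [0, 2, 0, 2]
r3 m[X1→φ2] = [3, 0, 5, 6]
r3 m[X1→φ5] = [1, 3, 2, 2]
r3 m[X2→φ1] = [2, 2, 0, 0]
r3 m[X2→φ4] = [3, 0, 2, 0]
r3 m[X4→φ0] = [5, 5, 2, 2]
r3 m[X4→φ1] = [3, 1, 6, 7]
r3 m[X4→φ2] = [2, 4, 4, 5]
r3 m[X7→φ3] = [0, 0, 0, 0]
r4 m[φ0→X10] = [6, 6, 5, 8]
r4 m[φ0→X4] = [2, 2, 4, 7]
r4 m[φ1→X2] = [5, 5, 9, 5]
r4 m[φ1→X4] = [4, 4, 0, 0]
r4 m[φ2→X1] = [5, 5, 6, 7]
r4 m[φ2→X4] = [3, 4, 5, 5]
r4 m[φ3→X10] = [2, 0, 2, 1]
r4 m[φ3→X7] = [3, 4, 2, 5]
r4 m[φ4→X3] = [2, 2, 0, 5]
r4 m[φ4→X2] = [2, 3, 2, 0]
r4 m[φ5→X3] = [8, 8, 3, 4]
r4 m[φ5→X1] = [3, 0, 5, 6]
r4 m[X10→φ0] = [2, 0, 2, 1]
r4 m[X10→φ3] = [6, 6, 5, 8]
r4 m[X3→φ4] = [8, 8, 3, 4]
r4 m[X3→φ5] = [2, 2, 0, 5]
r4 m[X1→φ2] = [3, 0, 5, 6]
r4 m[X1→φ5] = [5, 5, 6, 7]
r4 m[X2→φ1] = [2, 3, 2, 0]
r4 m[X2→φ4] = [5, 5, 9, 5]
r4 m[X4→φ0] = [7, 8, 5, 5]
r4 m[X4→φ1] = [5, 6, 9, 12]
r4 m[X4→φ2] = [6, 6, 4, 7]
r4 m[X7→φ3] = [0, 0, 0, 0]
r5 m[φ0→X10] = [8, 9, 7, 11]
r5 m[φ0→X4] = [2, 2, 4, 7]
r5 m[φ1→X2] = [8, 7, 11, 9]
r5 m[φ1→X4] = [4, 4, 0, 0]
r5 m[φ2→X1] = [7, 9, 6, 8]
r5 m[φ2→X4] = [3, 4, 5, 5]
r5 m[φ3→X10] = [2, 0, 2, 1]
r5 m[φ3→X7] = [8, 8, 6, 10]
r5 m[φ4→X3] = [9, 7, 5, 7]
r5 m[φ4→X2] = [5, 6, 5, 3]
r5 m[φ5→X3] = [12, 12, 5, 6]
r5 m[φ5→X1] = [3, 0, 5, 6]
r5 m[X10→φ0] = [2, 0, 2, 1]
r5 m[X10→φ3] = [6, 6, 5, 8]
r5 m[X3→φ4] = [8, 8, 3, 4]
r5 m[X3→φ5] = [2, 2, 0, 5]
r5 m[X1→φ2] = [3, 0, 5, 6]
r5 m[X1→φ5] = [5, 5, 6, 7]
r5 m[X2→φ1] = [2, 3, 2, 0]
r5 m[X2→φ4] = [5, 5, 9, 5]
r5 m[X4→φ0] = [7, 8, 5, 5]
r5 m[X4→φ1] = [5, 6, 9, 12]
r5 m[X4→φ2] = [6, 6, 4, 7]
r5 m[X7→φ3] = [0, 0, 0, 0]
r6 m[φ0→X10] = [8, 9, 7, 11]
r6 m[φ0→X4] = [2, 2, 4, 7]
r6 m[φ1→X2] = [8, 7, 11, 9]
r6 m[φ1→X4] = [4, 4, 0, 0]
r6 m[φ2→X1] = [7, 9, 6, 8]
r6 m[φ2→X4] = [3, 4, 5, 5]
r6 m[φ3→X10] = [2, 0, 2, 1]
r6 m[φ3→X7] = [8, 8, 6, 10]
r6 m[φ4→X3] = [9, 7, 5, 7]
r6 m[φ4→X2] = [5, 6, 5, 3]
r6 m[φ5→X3] = [12, 12, 5, 6]
r6 m[φ5→X1] = [3, 0, 5, 6]
r6 m[X10→φ0] = [2, 0, 2, 1]
r6 m[X10→φ3] = [8, 9, 7, 11]
r6 m[X3→φ4] = [12, 12, 5, 6]
r6 m[X3→φ5] = [9, 7, 5, 7]
r6 m[X1→φ2] = [3, 0, 5, 6]
r6 m[X1→φ5] = [7, 9, 6, 8]
r6 m[X2→φ1] = [5, 6, 5, 3]
r6 m[X2→φ4] = [8, 7, 11, 9]
r6 m[X4→φ0] = [7, 8, 5, 5]
r6 m[X4→φ1] = [5, 6, 9, 12]
r6 m[X4→φ2] = [6, 6, 4, 7]
r6 m[X7→φ3] = [0, 0, 0, 0]

message @ round 6 = [8, 8, 6, 10]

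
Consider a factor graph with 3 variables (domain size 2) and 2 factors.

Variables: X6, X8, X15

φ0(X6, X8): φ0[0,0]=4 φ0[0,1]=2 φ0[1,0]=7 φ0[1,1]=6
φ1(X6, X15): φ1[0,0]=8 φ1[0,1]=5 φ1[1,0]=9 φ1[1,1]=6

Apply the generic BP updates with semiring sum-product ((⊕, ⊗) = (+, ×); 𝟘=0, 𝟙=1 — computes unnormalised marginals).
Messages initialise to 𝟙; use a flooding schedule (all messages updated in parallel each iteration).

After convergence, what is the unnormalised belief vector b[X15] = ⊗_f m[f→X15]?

b[X15] = [165, 108]

init: all messages = 𝟙 over 2 values
r1 m[φ0→X6] = [6, 13]
r1 m[φ0→X8] = [11, 8]
r1 m[φ1→X6] = [13, 15]
r1 m[φ1→X15] = [17, 11]
r1 m[X6→φ0] = [1, 1]
r1 m[X6→φ1] = [1, 1]
r1 m[X8→φ0] = [1, 1]
r1 m[X15→φ1] = [1, 1]
r2 m[φ0→X6] = [6, 13]
r2 m[φ0→X8] = [11, 8]
r2 m[φ1→X6] = [13, 15]
r2 m[φ1→X15] = [17, 11]
r2 m[X6→φ0] = [13, 15]
r2 m[X6→φ1] = [6, 13]
r2 m[X8→φ0] = [1, 1]
r2 m[X15→φ1] = [1, 1]
r3 m[φ0→X6] = [6, 13]
r3 m[φ0→X8] = [157, 116]
r3 m[φ1→X6] = [13, 15]
r3 m[φ1→X15] = [165, 108]
r3 m[X6→φ0] = [13, 15]
r3 m[X6→φ1] = [6, 13]
r3 m[X8→φ0] = [1, 1]
r3 m[X15→φ1] = [1, 1]
r4 m[φ0→X6] = [6, 13]
r4 m[φ0→X8] = [157, 116]
r4 m[φ1→X6] = [13, 15]
r4 m[φ1→X15] = [165, 108]
r4 m[X6→φ0] = [13, 15]
r4 m[X6→φ1] = [6, 13]
r4 m[X8→φ0] = [1, 1]
r4 m[X15→φ1] = [1, 1]
fixed point reached at round 4
b[X15] = ⊗ incoming = [165, 108]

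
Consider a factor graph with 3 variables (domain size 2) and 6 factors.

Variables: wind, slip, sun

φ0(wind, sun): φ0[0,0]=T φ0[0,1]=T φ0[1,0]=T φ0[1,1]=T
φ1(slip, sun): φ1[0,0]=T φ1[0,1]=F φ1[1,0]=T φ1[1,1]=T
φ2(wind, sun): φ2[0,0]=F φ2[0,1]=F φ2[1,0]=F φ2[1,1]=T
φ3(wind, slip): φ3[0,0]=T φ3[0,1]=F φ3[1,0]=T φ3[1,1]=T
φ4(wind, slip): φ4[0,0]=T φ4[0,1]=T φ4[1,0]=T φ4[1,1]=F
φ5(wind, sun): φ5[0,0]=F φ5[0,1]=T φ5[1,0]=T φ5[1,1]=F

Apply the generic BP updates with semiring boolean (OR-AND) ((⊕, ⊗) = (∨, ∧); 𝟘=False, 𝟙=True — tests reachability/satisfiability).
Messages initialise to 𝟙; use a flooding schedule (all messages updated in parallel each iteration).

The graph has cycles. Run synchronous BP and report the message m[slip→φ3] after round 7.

message @ round 7 = [F, F]

init: all messages = 𝟙 over 2 values
r1 m[φ0→wind] = [T, T]
r1 m[φ0→sun] = [T, T]
r1 m[φ1→slip] = [T, T]
r1 m[φ1→sun] = [T, T]
r1 m[φ2→wind] = [F, T]
r1 m[φ2→sun] = [F, T]
r1 m[φ3→wind] = [T, T]
r1 m[φ3→slip] = [T, T]
r1 m[φ4→wind] = [T, T]
r1 m[φ4→slip] = [T, T]
r1 m[φ5→wind] = [T, T]
r1 m[φ5→sun] = [T, T]
r1 m[wind→φ0] = [T, T]
r1 m[wind→φ2] = [T, T]
r1 m[wind→φ3] = [T, T]
r1 m[wind→φ4] = [T, T]
r1 m[wind→φ5] = [T, T]
r1 m[slip→φ1] = [T, T]
r1 m[slip→φ3] = [T, T]
r1 m[slip→φ4] = [T, T]
r1 m[sun→φ0] = [T, T]
r1 m[sun→φ1] = [T, T]
r1 m[sun→φ2] = [T, T]
r1 m[sun→φ5] = [T, T]
r2 m[φ0→wind] = [T, T]
r2 m[φ0→sun] = [T, T]
r2 m[φ1→slip] = [T, T]
r2 m[φ1→sun] = [T, T]
r2 m[φ2→wind] = [F, T]
r2 m[φ2→sun] = [F, T]
r2 m[φ3→wind] = [T, T]
r2 m[φ3→slip] = [T, T]
r2 m[φ4→wind] = [T, T]
r2 m[φ4→slip] = [T, T]
r2 m[φ5→wind] = [T, T]
r2 m[φ5→sun] = [T, T]
r2 m[wind→φ0] = [F, T]
r2 m[wind→φ2] = [T, T]
r2 m[wind→φ3] = [F, T]
r2 m[wind→φ4] = [F, T]
r2 m[wind→φ5] = [F, T]
r2 m[slip→φ1] = [T, T]
r2 m[slip→φ3] = [T, T]
r2 m[slip→φ4] = [T, T]
r2 m[sun→φ0] = [F, T]
r2 m[sun→φ1] = [F, T]
r2 m[sun→φ2] = [T, T]
r2 m[sun→φ5] = [F, T]
r3 m[φ0→wind] = [T, T]
r3 m[φ0→sun] = [T, T]
r3 m[φ1→slip] = [F, T]
r3 m[φ1→sun] = [T, T]
r3 m[φ2→wind] = [F, T]
r3 m[φ2→sun] = [F, T]
r3 m[φ3→wind] = [T, T]
r3 m[φ3→slip] = [T, T]
r3 m[φ4→wind] = [T, T]
r3 m[φ4→slip] = [T, F]
r3 m[φ5→wind] = [T, F]
r3 m[φ5→sun] = [T, F]
r3 m[wind→φ0] = [F, T]
r3 m[wind→φ2] = [T, T]
r3 m[wind→φ3] = [F, T]
r3 m[wind→φ4] = [F, T]
r3 m[wind→φ5] = [F, T]
r3 m[slip→φ1] = [T, T]
r3 m[slip→φ3] = [T, T]
r3 m[slip→φ4] = [T, T]
r3 m[sun→φ0] = [F, T]
r3 m[sun→φ1] = [F, T]
r3 m[sun→φ2] = [T, T]
r3 m[sun→φ5] = [F, T]
r4 m[φ0→wind] = [T, T]
r4 m[φ0→sun] = [T, T]
r4 m[φ1→slip] = [F, T]
r4 m[φ1→sun] = [T, T]
r4 m[φ2→wind] = [F, T]
r4 m[φ2→sun] = [F, T]
r4 m[φ3→wind] = [T, T]
r4 m[φ3→slip] = [T, T]
r4 m[φ4→wind] = [T, T]
r4 m[φ4→slip] = [T, F]
r4 m[φ5→wind] = [T, F]
r4 m[φ5→sun] = [T, F]
r4 m[wind→φ0] = [F, F]
r4 m[wind→φ2] = [T, F]
r4 m[wind→φ3] = [F, F]
r4 m[wind→φ4] = [F, F]
r4 m[wind→φ5] = [F, T]
r4 m[slip→φ1] = [T, F]
r4 m[slip→φ3] = [F, F]
r4 m[slip→φ4] = [F, T]
r4 m[sun→φ0] = [F, F]
r4 m[sun→φ1] = [F, F]
r4 m[sun→φ2] = [T, F]
r4 m[sun→φ5] = [F, T]
r5 m[φ0→wind] = [F, F]
r5 m[φ0→sun] = [F, F]
r5 m[φ1→slip] = [F, F]
r5 m[φ1→sun] = [T, F]
r5 m[φ2→wind] = [F, F]
r5 m[φ2→sun] = [F, F]
r5 m[φ3→wind] = [F, F]
r5 m[φ3→slip] = [F, F]
r5 m[φ4→wind] = [T, F]
r5 m[φ4→slip] = [F, F]
r5 m[φ5→wind] = [T, F]
r5 m[φ5→sun] = [T, F]
r5 m[wind→φ0] = [F, F]
r5 m[wind→φ2] = [T, F]
r5 m[wind→φ3] = [F, F]
r5 m[wind→φ4] = [F, F]
r5 m[wind→φ5] = [F, T]
r5 m[slip→φ1] = [T, F]
r5 m[slip→φ3] = [F, F]
r5 m[slip→φ4] = [F, T]
r5 m[sun→φ0] = [F, F]
r5 m[sun→φ1] = [F, F]
r5 m[sun→φ2] = [T, F]
r5 m[sun→φ5] = [F, T]
r6 m[φ0→wind] = [F, F]
r6 m[φ0→sun] = [F, F]
r6 m[φ1→slip] = [F, F]
r6 m[φ1→sun] = [T, F]
r6 m[φ2→wind] = [F, F]
r6 m[φ2→sun] = [F, F]
r6 m[φ3→wind] = [F, F]
r6 m[φ3→slip] = [F, F]
r6 m[φ4→wind] = [T, F]
r6 m[φ4→slip] = [F, F]
r6 m[φ5→wind] = [T, F]
r6 m[φ5→sun] = [T, F]
r6 m[wind→φ0] = [F, F]
r6 m[wind→φ2] = [F, F]
r6 m[wind→φ3] = [F, F]
r6 m[wind→φ4] = [F, F]
r6 m[wind→φ5] = [F, F]
r6 m[slip→φ1] = [F, F]
r6 m[slip→φ3] = [F, F]
r6 m[slip→φ4] = [F, F]
r6 m[sun→φ0] = [F, F]
r6 m[sun→φ1] = [F, F]
r6 m[sun→φ2] = [F, F]
r6 m[sun→φ5] = [F, F]
r7 m[φ0→wind] = [F, F]
r7 m[φ0→sun] = [F, F]
r7 m[φ1→slip] = [F, F]
r7 m[φ1→sun] = [F, F]
r7 m[φ2→wind] = [F, F]
r7 m[φ2→sun] = [F, F]
r7 m[φ3→wind] = [F, F]
r7 m[φ3→slip] = [F, F]
r7 m[φ4→wind] = [F, F]
r7 m[φ4→slip] = [F, F]
r7 m[φ5→wind] = [F, F]
r7 m[φ5→sun] = [F, F]
r7 m[wind→φ0] = [F, F]
r7 m[wind→φ2] = [F, F]
r7 m[wind→φ3] = [F, F]
r7 m[wind→φ4] = [F, F]
r7 m[wind→φ5] = [F, F]
r7 m[slip→φ1] = [F, F]
r7 m[slip→φ3] = [F, F]
r7 m[slip→φ4] = [F, F]
r7 m[sun→φ0] = [F, F]
r7 m[sun→φ1] = [F, F]
r7 m[sun→φ2] = [F, F]
r7 m[sun→φ5] = [F, F]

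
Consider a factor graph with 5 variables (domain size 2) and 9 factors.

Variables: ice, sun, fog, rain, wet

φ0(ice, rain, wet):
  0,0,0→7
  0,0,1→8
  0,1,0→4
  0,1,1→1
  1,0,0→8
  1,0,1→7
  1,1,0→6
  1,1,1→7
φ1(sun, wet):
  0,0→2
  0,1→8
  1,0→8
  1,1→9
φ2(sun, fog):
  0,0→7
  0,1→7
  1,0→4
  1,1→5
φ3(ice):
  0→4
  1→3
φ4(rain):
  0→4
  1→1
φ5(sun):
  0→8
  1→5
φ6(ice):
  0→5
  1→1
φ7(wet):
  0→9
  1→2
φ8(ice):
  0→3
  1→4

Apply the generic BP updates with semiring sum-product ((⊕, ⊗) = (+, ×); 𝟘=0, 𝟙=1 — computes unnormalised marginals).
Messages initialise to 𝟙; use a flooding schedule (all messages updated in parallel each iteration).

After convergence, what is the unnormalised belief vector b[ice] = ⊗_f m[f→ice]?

b[ice] = [15243480, 3489576]

init: all messages = 𝟙 over 2 values
r1 m[φ0→ice] = [20, 28]
r1 m[φ0→rain] = [30, 18]
r1 m[φ0→wet] = [25, 23]
r1 m[φ1→sun] = [10, 17]
r1 m[φ1→wet] = [10, 17]
r1 m[φ2→sun] = [14, 9]
r1 m[φ2→fog] = [11, 12]
r1 m[φ3→ice] = [4, 3]
r1 m[φ4→rain] = [4, 1]
r1 m[φ5→sun] = [8, 5]
r1 m[φ6→ice] = [5, 1]
r1 m[φ7→wet] = [9, 2]
r1 m[φ8→ice] = [3, 4]
r1 m[ice→φ0] = [1, 1]
r1 m[ice→φ3] = [1, 1]
r1 m[ice→φ6] = [1, 1]
r1 m[ice→φ8] = [1, 1]
r1 m[sun→φ1] = [1, 1]
r1 m[sun→φ2] = [1, 1]
r1 m[sun→φ5] = [1, 1]
r1 m[fog→φ2] = [1, 1]
r1 m[rain→φ0] = [1, 1]
r1 m[rain→φ4] = [1, 1]
r1 m[wet→φ0] = [1, 1]
r1 m[wet→φ1] = [1, 1]
r1 m[wet→φ7] = [1, 1]
r2 m[φ0→ice] = [20, 28]
r2 m[φ0→rain] = [30, 18]
r2 m[φ0→wet] = [25, 23]
r2 m[φ1→sun] = [10, 17]
r2 m[φ1→wet] = [10, 17]
r2 m[φ2→sun] = [14, 9]
r2 m[φ2→fog] = [11, 12]
r2 m[φ3→ice] = [4, 3]
r2 m[φ4→rain] = [4, 1]
r2 m[φ5→sun] = [8, 5]
r2 m[φ6→ice] = [5, 1]
r2 m[φ7→wet] = [9, 2]
r2 m[φ8→ice] = [3, 4]
r2 m[ice→φ0] = [60, 12]
r2 m[ice→φ3] = [300, 112]
r2 m[ice→φ6] = [240, 336]
r2 m[ice→φ8] = [400, 84]
r2 m[sun→φ1] = [112, 45]
r2 m[sun→φ2] = [80, 85]
r2 m[sun→φ5] = [140, 153]
r2 m[fog→φ2] = [1, 1]
r2 m[rain→φ0] = [4, 1]
r2 m[rain→φ4] = [30, 18]
r2 m[wet→φ0] = [90, 34]
r2 m[wet→φ1] = [225, 46]
r2 m[wet→φ7] = [250, 391]
r3 m[φ0→ice] = [4002, 4610]
r3 m[φ0→rain] = [65616, 32976]
r3 m[φ0→wet] = [2376, 2400]
r3 m[φ1→sun] = [818, 2214]
r3 m[φ1→wet] = [584, 1301]
r3 m[φ2→sun] = [14, 9]
r3 m[φ2→fog] = [900, 985]
r3 m[φ3→ice] = [4, 3]
r3 m[φ4→rain] = [4, 1]
r3 m[φ5→sun] = [8, 5]
r3 m[φ6→ice] = [5, 1]
r3 m[φ7→wet] = [9, 2]
r3 m[φ8→ice] = [3, 4]
r3 m[ice→φ0] = [60, 12]
r3 m[ice→φ3] = [300, 112]
r3 m[ice→φ6] = [240, 336]
r3 m[ice→φ8] = [400, 84]
r3 m[sun→φ1] = [112, 45]
r3 m[sun→φ2] = [80, 85]
r3 m[sun→φ5] = [140, 153]
r3 m[fog→φ2] = [1, 1]
r3 m[rain→φ0] = [4, 1]
r3 m[rain→φ4] = [30, 18]
r3 m[wet→φ0] = [90, 34]
r3 m[wet→φ1] = [225, 46]
r3 m[wet→φ7] = [250, 391]
r4 m[φ0→ice] = [4002, 4610]
r4 m[φ0→rain] = [65616, 32976]
r4 m[φ0→wet] = [2376, 2400]
r4 m[φ1→sun] = [818, 2214]
r4 m[φ1→wet] = [584, 1301]
r4 m[φ2→sun] = [14, 9]
r4 m[φ2→fog] = [900, 985]
r4 m[φ3→ice] = [4, 3]
r4 m[φ4→rain] = [4, 1]
r4 m[φ5→sun] = [8, 5]
r4 m[φ6→ice] = [5, 1]
r4 m[φ7→wet] = [9, 2]
r4 m[φ8→ice] = [3, 4]
r4 m[ice→φ0] = [60, 12]
r4 m[ice→φ3] = [60030, 18440]
r4 m[ice→φ6] = [48024, 55320]
r4 m[ice→φ8] = [80040, 13830]
r4 m[sun→φ1] = [112, 45]
r4 m[sun→φ2] = [6544, 11070]
r4 m[sun→φ5] = [11452, 19926]
r4 m[fog→φ2] = [1, 1]
r4 m[rain→φ0] = [4, 1]
r4 m[rain→φ4] = [65616, 32976]
r4 m[wet→φ0] = [5256, 2602]
r4 m[wet→φ1] = [21384, 4800]
r4 m[wet→φ7] = [1387584, 3122400]
r5 m[φ0→ice] = [254058, 290798]
r5 m[φ0→rain] = [4179624, 2014560]
r5 m[φ0→wet] = [2376, 2400]
r5 m[φ1→sun] = [81168, 214272]
r5 m[φ1→wet] = [584, 1301]
r5 m[φ2→sun] = [14, 9]
r5 m[φ2→fog] = [90088, 101158]
r5 m[φ3→ice] = [4, 3]
r5 m[φ4→rain] = [4, 1]
r5 m[φ5→sun] = [8, 5]
r5 m[φ6→ice] = [5, 1]
r5 m[φ7→wet] = [9, 2]
r5 m[φ8→ice] = [3, 4]
r5 m[ice→φ0] = [60, 12]
r5 m[ice→φ3] = [60030, 18440]
r5 m[ice→φ6] = [48024, 55320]
r5 m[ice→φ8] = [80040, 13830]
r5 m[sun→φ1] = [112, 45]
r5 m[sun→φ2] = [6544, 11070]
r5 m[sun→φ5] = [11452, 19926]
r5 m[fog→φ2] = [1, 1]
r5 m[rain→φ0] = [4, 1]
r5 m[rain→φ4] = [65616, 32976]
r5 m[wet→φ0] = [5256, 2602]
r5 m[wet→φ1] = [21384, 4800]
r5 m[wet→φ7] = [1387584, 3122400]
r6 m[φ0→ice] = [254058, 290798]
r6 m[φ0→rain] = [4179624, 2014560]
r6 m[φ0→wet] = [2376, 2400]
r6 m[φ1→sun] = [81168, 214272]
r6 m[φ1→wet] = [584, 1301]
r6 m[φ2→sun] = [14, 9]
r6 m[φ2→fog] = [90088, 101158]
r6 m[φ3→ice] = [4, 3]
r6 m[φ4→rain] = [4, 1]
r6 m[φ5→sun] = [8, 5]
r6 m[φ6→ice] = [5, 1]
r6 m[φ7→wet] = [9, 2]
r6 m[φ8→ice] = [3, 4]
r6 m[ice→φ0] = [60, 12]
r6 m[ice→φ3] = [3810870, 1163192]
r6 m[ice→φ6] = [3048696, 3489576]
r6 m[ice→φ8] = [5081160, 872394]
r6 m[sun→φ1] = [112, 45]
r6 m[sun→φ2] = [649344, 1071360]
r6 m[sun→φ5] = [1136352, 1928448]
r6 m[fog→φ2] = [1, 1]
r6 m[rain→φ0] = [4, 1]
r6 m[rain→φ4] = [4179624, 2014560]
r6 m[wet→φ0] = [5256, 2602]
r6 m[wet→φ1] = [21384, 4800]
r6 m[wet→φ7] = [1387584, 3122400]
r7 m[φ0→ice] = [254058, 290798]
r7 m[φ0→rain] = [4179624, 2014560]
r7 m[φ0→wet] = [2376, 2400]
r7 m[φ1→sun] = [81168, 214272]
r7 m[φ1→wet] = [584, 1301]
r7 m[φ2→sun] = [14, 9]
r7 m[φ2→fog] = [8830848, 9902208]
r7 m[φ3→ice] = [4, 3]
r7 m[φ4→rain] = [4, 1]
r7 m[φ5→sun] = [8, 5]
r7 m[φ6→ice] = [5, 1]
r7 m[φ7→wet] = [9, 2]
r7 m[φ8→ice] = [3, 4]
r7 m[ice→φ0] = [60, 12]
r7 m[ice→φ3] = [3810870, 1163192]
r7 m[ice→φ6] = [3048696, 3489576]
r7 m[ice→φ8] = [5081160, 872394]
r7 m[sun→φ1] = [112, 45]
r7 m[sun→φ2] = [649344, 1071360]
r7 m[sun→φ5] = [1136352, 1928448]
r7 m[fog→φ2] = [1, 1]
r7 m[rain→φ0] = [4, 1]
r7 m[rain→φ4] = [4179624, 2014560]
r7 m[wet→φ0] = [5256, 2602]
r7 m[wet→φ1] = [21384, 4800]
r7 m[wet→φ7] = [1387584, 3122400]
r8 m[φ0→ice] = [254058, 290798]
r8 m[φ0→rain] = [4179624, 2014560]
r8 m[φ0→wet] = [2376, 2400]
r8 m[φ1→sun] = [81168, 214272]
r8 m[φ1→wet] = [584, 1301]
r8 m[φ2→sun] = [14, 9]
r8 m[φ2→fog] = [8830848, 9902208]
r8 m[φ3→ice] = [4, 3]
r8 m[φ4→rain] = [4, 1]
r8 m[φ5→sun] = [8, 5]
r8 m[φ6→ice] = [5, 1]
r8 m[φ7→wet] = [9, 2]
r8 m[φ8→ice] = [3, 4]
r8 m[ice→φ0] = [60, 12]
r8 m[ice→φ3] = [3810870, 1163192]
r8 m[ice→φ6] = [3048696, 3489576]
r8 m[ice→φ8] = [5081160, 872394]
r8 m[sun→φ1] = [112, 45]
r8 m[sun→φ2] = [649344, 1071360]
r8 m[sun→φ5] = [1136352, 1928448]
r8 m[fog→φ2] = [1, 1]
r8 m[rain→φ0] = [4, 1]
r8 m[rain→φ4] = [4179624, 2014560]
r8 m[wet→φ0] = [5256, 2602]
r8 m[wet→φ1] = [21384, 4800]
r8 m[wet→φ7] = [1387584, 3122400]
fixed point reached at round 8
b[ice] = ⊗ incoming = [15243480, 3489576]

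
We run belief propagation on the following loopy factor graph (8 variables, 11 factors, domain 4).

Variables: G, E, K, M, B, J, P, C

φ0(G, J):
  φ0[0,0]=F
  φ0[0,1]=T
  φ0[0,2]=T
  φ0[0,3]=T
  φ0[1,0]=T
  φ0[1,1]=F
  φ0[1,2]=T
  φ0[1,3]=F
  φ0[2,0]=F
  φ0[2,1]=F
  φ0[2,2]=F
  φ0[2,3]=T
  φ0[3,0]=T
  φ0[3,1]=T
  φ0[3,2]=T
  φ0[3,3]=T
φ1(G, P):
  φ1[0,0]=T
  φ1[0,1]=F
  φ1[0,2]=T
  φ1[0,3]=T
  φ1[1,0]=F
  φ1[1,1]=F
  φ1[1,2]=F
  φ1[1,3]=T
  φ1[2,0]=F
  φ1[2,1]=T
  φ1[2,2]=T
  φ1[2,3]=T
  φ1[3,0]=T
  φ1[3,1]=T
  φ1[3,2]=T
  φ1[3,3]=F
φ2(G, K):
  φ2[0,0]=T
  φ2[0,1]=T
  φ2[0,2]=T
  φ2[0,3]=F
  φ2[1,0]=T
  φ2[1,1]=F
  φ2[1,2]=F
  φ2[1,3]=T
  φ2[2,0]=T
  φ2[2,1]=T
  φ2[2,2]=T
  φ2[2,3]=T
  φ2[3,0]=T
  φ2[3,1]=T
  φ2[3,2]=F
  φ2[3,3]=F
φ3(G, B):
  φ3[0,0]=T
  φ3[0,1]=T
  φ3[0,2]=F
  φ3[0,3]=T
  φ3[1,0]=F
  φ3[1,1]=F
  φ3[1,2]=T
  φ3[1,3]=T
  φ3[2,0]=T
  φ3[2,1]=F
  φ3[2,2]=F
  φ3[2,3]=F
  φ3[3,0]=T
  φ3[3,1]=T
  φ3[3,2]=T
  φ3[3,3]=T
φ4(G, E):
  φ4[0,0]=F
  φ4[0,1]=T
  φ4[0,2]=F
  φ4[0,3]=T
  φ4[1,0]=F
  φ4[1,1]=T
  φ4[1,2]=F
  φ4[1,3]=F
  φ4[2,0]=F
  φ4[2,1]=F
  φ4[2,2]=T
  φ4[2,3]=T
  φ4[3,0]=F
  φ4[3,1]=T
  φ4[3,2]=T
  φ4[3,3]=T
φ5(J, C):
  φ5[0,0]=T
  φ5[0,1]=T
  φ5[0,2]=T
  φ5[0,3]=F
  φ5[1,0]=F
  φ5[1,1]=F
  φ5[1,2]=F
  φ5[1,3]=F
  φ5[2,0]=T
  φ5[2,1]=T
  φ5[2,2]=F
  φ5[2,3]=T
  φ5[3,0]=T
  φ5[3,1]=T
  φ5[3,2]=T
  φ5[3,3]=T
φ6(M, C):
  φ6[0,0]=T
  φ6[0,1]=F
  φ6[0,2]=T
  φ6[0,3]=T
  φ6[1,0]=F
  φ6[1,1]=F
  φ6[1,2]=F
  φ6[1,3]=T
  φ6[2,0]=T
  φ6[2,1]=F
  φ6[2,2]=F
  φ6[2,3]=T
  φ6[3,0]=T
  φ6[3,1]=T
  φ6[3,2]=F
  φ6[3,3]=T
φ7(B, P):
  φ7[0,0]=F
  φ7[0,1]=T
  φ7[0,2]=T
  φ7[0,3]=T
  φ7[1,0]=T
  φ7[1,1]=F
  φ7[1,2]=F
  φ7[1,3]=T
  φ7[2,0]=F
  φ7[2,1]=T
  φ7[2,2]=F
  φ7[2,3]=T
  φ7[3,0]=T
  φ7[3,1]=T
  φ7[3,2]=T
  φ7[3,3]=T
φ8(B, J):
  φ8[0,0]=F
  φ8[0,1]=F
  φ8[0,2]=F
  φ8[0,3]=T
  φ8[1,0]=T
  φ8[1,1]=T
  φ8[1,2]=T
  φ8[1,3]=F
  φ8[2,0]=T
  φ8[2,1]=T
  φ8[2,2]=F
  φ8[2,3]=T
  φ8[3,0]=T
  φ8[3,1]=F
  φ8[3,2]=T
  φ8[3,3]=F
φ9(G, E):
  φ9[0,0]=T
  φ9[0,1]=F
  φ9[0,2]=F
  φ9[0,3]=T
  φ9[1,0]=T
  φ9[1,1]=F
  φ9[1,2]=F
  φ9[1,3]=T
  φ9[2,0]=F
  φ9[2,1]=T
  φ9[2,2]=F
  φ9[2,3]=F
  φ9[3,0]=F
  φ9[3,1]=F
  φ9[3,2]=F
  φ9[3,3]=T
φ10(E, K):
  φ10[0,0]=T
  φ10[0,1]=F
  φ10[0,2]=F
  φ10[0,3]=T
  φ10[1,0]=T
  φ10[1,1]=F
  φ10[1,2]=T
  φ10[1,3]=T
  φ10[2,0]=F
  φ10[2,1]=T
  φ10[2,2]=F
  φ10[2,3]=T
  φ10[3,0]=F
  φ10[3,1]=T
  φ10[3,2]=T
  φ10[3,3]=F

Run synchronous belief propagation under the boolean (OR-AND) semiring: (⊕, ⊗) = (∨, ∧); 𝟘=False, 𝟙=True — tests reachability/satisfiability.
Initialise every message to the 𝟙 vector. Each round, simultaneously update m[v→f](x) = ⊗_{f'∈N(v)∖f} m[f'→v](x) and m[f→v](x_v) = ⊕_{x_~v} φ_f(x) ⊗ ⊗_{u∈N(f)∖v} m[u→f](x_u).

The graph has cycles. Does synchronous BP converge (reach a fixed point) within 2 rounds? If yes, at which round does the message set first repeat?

NOT CONVERGED within 2 rounds

init: all messages = 𝟙 over 4 values
r1 m[φ0→G] = [T, T, T, T]
r1 m[φ0→J] = [T, T, T, T]
r1 m[φ1→G] = [T, T, T, T]
r1 m[φ1→P] = [T, T, T, T]
r1 m[φ2→G] = [T, T, T, T]
r1 m[φ2→K] = [T, T, T, T]
r1 m[φ3→G] = [T, T, T, T]
r1 m[φ3→B] = [T, T, T, T]
r1 m[φ4→G] = [T, T, T, T]
r1 m[φ4→E] = [F, T, T, T]
r1 m[φ5→J] = [T, F, T, T]
r1 m[φ5→C] = [T, T, T, T]
r1 m[φ6→M] = [T, T, T, T]
r1 m[φ6→C] = [T, T, T, T]
r1 m[φ7→B] = [T, T, T, T]
r1 m[φ7→P] = [T, T, T, T]
r1 m[φ8→B] = [T, T, T, T]
r1 m[φ8→J] = [T, T, T, T]
r1 m[φ9→G] = [T, T, T, T]
r1 m[φ9→E] = [T, T, F, T]
r1 m[φ10→E] = [T, T, T, T]
r1 m[φ10→K] = [T, T, T, T]
r1 m[G→φ0] = [T, T, T, T]
r1 m[G→φ1] = [T, T, T, T]
r1 m[G→φ2] = [T, T, T, T]
r1 m[G→φ3] = [T, T, T, T]
r1 m[G→φ4] = [T, T, T, T]
r1 m[G→φ9] = [T, T, T, T]
r1 m[E→φ4] = [T, T, T, T]
r1 m[E→φ9] = [T, T, T, T]
r1 m[E→φ10] = [T, T, T, T]
r1 m[K→φ2] = [T, T, T, T]
r1 m[K→φ10] = [T, T, T, T]
r1 m[M→φ6] = [T, T, T, T]
r1 m[B→φ3] = [T, T, T, T]
r1 m[B→φ7] = [T, T, T, T]
r1 m[B→φ8] = [T, T, T, T]
r1 m[J→φ0] = [T, T, T, T]
r1 m[J→φ5] = [T, T, T, T]
r1 m[J→φ8] = [T, T, T, T]
r1 m[P→φ1] = [T, T, T, T]
r1 m[P→φ7] = [T, T, T, T]
r1 m[C→φ5] = [T, T, T, T]
r1 m[C→φ6] = [T, T, T, T]
r2 m[φ0→G] = [T, T, T, T]
r2 m[φ0→J] = [T, T, T, T]
r2 m[φ1→G] = [T, T, T, T]
r2 m[φ1→P] = [T, T, T, T]
r2 m[φ2→G] = [T, T, T, T]
r2 m[φ2→K] = [T, T, T, T]
r2 m[φ3→G] = [T, T, T, T]
r2 m[φ3→B] = [T, T, T, T]
r2 m[φ4→G] = [T, T, T, T]
r2 m[φ4→E] = [F, T, T, T]
r2 m[φ5→J] = [T, F, T, T]
r2 m[φ5→C] = [T, T, T, T]
r2 m[φ6→M] = [T, T, T, T]
r2 m[φ6→C] = [T, T, T, T]
r2 m[φ7→B] = [T, T, T, T]
r2 m[φ7→P] = [T, T, T, T]
r2 m[φ8→B] = [T, T, T, T]
r2 m[φ8→J] = [T, T, T, T]
r2 m[φ9→G] = [T, T, T, T]
r2 m[φ9→E] = [T, T, F, T]
r2 m[φ10→E] = [T, T, T, T]
r2 m[φ10→K] = [T, T, T, T]
r2 m[G→φ0] = [T, T, T, T]
r2 m[G→φ1] = [T, T, T, T]
r2 m[G→φ2] = [T, T, T, T]
r2 m[G→φ3] = [T, T, T, T]
r2 m[G→φ4] = [T, T, T, T]
r2 m[G→φ9] = [T, T, T, T]
r2 m[E→φ4] = [T, T, F, T]
r2 m[E→φ9] = [F, T, T, T]
r2 m[E→φ10] = [F, T, F, T]
r2 m[K→φ2] = [T, T, T, T]
r2 m[K→φ10] = [T, T, T, T]
r2 m[M→φ6] = [T, T, T, T]
r2 m[B→φ3] = [T, T, T, T]
r2 m[B→φ7] = [T, T, T, T]
r2 m[B→φ8] = [T, T, T, T]
r2 m[J→φ0] = [T, F, T, T]
r2 m[J→φ5] = [T, T, T, T]
r2 m[J→φ8] = [T, F, T, T]
r2 m[P→φ1] = [T, T, T, T]
r2 m[P→φ7] = [T, T, T, T]
r2 m[C→φ5] = [T, T, T, T]
r2 m[C→φ6] = [T, T, T, T]
no fixed point within 2 rounds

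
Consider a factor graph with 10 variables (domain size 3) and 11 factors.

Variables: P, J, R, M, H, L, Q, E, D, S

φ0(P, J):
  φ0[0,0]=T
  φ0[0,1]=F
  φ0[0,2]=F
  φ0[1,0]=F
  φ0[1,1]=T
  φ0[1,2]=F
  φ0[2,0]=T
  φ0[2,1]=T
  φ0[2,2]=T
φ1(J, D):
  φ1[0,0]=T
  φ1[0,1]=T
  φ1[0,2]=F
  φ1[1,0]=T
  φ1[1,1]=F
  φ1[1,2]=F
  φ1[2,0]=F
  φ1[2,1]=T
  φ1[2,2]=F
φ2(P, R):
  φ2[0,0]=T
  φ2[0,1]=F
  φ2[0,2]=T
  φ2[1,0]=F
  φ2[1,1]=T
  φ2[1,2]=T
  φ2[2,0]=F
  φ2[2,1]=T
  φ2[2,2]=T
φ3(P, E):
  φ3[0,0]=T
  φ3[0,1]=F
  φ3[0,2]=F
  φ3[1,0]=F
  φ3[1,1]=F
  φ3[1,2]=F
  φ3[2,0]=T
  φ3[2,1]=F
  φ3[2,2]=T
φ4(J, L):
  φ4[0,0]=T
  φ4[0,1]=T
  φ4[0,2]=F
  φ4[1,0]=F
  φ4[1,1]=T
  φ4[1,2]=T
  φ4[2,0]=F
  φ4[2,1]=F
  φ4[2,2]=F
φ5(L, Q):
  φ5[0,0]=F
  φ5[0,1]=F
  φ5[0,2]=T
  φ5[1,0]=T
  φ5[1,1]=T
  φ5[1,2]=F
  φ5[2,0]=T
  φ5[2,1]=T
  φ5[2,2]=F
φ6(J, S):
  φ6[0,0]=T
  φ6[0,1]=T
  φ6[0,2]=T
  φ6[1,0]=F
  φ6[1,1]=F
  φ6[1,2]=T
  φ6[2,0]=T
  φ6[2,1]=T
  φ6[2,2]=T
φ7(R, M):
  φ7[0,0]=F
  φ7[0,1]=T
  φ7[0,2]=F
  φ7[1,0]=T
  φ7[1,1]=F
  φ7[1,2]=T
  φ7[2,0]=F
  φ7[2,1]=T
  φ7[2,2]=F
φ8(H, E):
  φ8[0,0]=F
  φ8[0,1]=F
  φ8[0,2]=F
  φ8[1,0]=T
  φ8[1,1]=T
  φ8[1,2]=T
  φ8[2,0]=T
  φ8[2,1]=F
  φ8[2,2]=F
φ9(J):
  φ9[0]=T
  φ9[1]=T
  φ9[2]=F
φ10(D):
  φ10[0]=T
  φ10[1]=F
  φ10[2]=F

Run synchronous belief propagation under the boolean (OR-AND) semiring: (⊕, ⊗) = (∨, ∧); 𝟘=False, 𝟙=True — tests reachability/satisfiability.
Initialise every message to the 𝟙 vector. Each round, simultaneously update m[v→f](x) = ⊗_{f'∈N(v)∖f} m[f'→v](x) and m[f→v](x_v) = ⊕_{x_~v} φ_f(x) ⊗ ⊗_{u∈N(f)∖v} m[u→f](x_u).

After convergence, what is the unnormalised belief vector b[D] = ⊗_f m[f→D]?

init: all messages = 𝟙 over 3 values
r1 m[φ0→P] = [T, T, T]
r1 m[φ0→J] = [T, T, T]
r1 m[φ1→J] = [T, T, T]
r1 m[φ1→D] = [T, T, F]
r1 m[φ2→P] = [T, T, T]
r1 m[φ2→R] = [T, T, T]
r1 m[φ3→P] = [T, F, T]
r1 m[φ3→E] = [T, F, T]
r1 m[φ4→J] = [T, T, F]
r1 m[φ4→L] = [T, T, T]
r1 m[φ5→L] = [T, T, T]
r1 m[φ5→Q] = [T, T, T]
r1 m[φ6→J] = [T, T, T]
r1 m[φ6→S] = [T, T, T]
r1 m[φ7→R] = [T, T, T]
r1 m[φ7→M] = [T, T, T]
r1 m[φ8→H] = [F, T, T]
r1 m[φ8→E] = [T, T, T]
r1 m[φ9→J] = [T, T, F]
r1 m[φ10→D] = [T, F, F]
r1 m[P→φ0] = [T, T, T]
r1 m[P→φ2] = [T, T, T]
r1 m[P→φ3] = [T, T, T]
r1 m[J→φ0] = [T, T, T]
r1 m[J→φ1] = [T, T, T]
r1 m[J→φ4] = [T, T, T]
r1 m[J→φ6] = [T, T, T]
r1 m[J→φ9] = [T, T, T]
r1 m[R→φ2] = [T, T, T]
r1 m[R→φ7] = [T, T, T]
r1 m[M→φ7] = [T, T, T]
r1 m[H→φ8] = [T, T, T]
r1 m[L→φ4] = [T, T, T]
r1 m[L→φ5] = [T, T, T]
r1 m[Q→φ5] = [T, T, T]
r1 m[E→φ3] = [T, T, T]
r1 m[E→φ8] = [T, T, T]
r1 m[D→φ1] = [T, T, T]
r1 m[D→φ10] = [T, T, T]
r1 m[S→φ6] = [T, T, T]
r2 m[φ0→P] = [T, T, T]
r2 m[φ0→J] = [T, T, T]
r2 m[φ1→J] = [T, T, T]
r2 m[φ1→D] = [T, T, F]
r2 m[φ2→P] = [T, T, T]
r2 m[φ2→R] = [T, T, T]
r2 m[φ3→P] = [T, F, T]
r2 m[φ3→E] = [T, F, T]
r2 m[φ4→J] = [T, T, F]
r2 m[φ4→L] = [T, T, T]
r2 m[φ5→L] = [T, T, T]
r2 m[φ5→Q] = [T, T, T]
r2 m[φ6→J] = [T, T, T]
r2 m[φ6→S] = [T, T, T]
r2 m[φ7→R] = [T, T, T]
r2 m[φ7→M] = [T, T, T]
r2 m[φ8→H] = [F, T, T]
r2 m[φ8→E] = [T, T, T]
r2 m[φ9→J] = [T, T, F]
r2 m[φ10→D] = [T, F, F]
r2 m[P→φ0] = [T, F, T]
r2 m[P→φ2] = [T, F, T]
r2 m[P→φ3] = [T, T, T]
r2 m[J→φ0] = [T, T, F]
r2 m[J→φ1] = [T, T, F]
r2 m[J→φ4] = [T, T, F]
r2 m[J→φ6] = [T, T, F]
r2 m[J→φ9] = [T, T, F]
r2 m[R→φ2] = [T, T, T]
r2 m[R→φ7] = [T, T, T]
r2 m[M→φ7] = [T, T, T]
r2 m[H→φ8] = [T, T, T]
r2 m[L→φ4] = [T, T, T]
r2 m[L→φ5] = [T, T, T]
r2 m[Q→φ5] = [T, T, T]
r2 m[E→φ3] = [T, T, T]
r2 m[E→φ8] = [T, F, T]
r2 m[D→φ1] = [T, F, F]
r2 m[D→φ10] = [T, T, F]
r2 m[S→φ6] = [T, T, T]
r3 m[φ0→P] = [T, T, T]
r3 m[φ0→J] = [T, T, T]
r3 m[φ1→J] = [T, T, F]
r3 m[φ1→D] = [T, T, F]
r3 m[φ2→P] = [T, T, T]
r3 m[φ2→R] = [T, T, T]
r3 m[φ3→P] = [T, F, T]
r3 m[φ3→E] = [T, F, T]
r3 m[φ4→J] = [T, T, F]
r3 m[φ4→L] = [T, T, T]
r3 m[φ5→L] = [T, T, T]
r3 m[φ5→Q] = [T, T, T]
r3 m[φ6→J] = [T, T, T]
r3 m[φ6→S] = [T, T, T]
r3 m[φ7→R] = [T, T, T]
r3 m[φ7→M] = [T, T, T]
r3 m[φ8→H] = [F, T, T]
r3 m[φ8→E] = [T, T, T]
r3 m[φ9→J] = [T, T, F]
r3 m[φ10→D] = [T, F, F]
r3 m[P→φ0] = [T, F, T]
r3 m[P→φ2] = [T, F, T]
r3 m[P→φ3] = [T, T, T]
r3 m[J→φ0] = [T, T, F]
r3 m[J→φ1] = [T, T, F]
r3 m[J→φ4] = [T, T, F]
r3 m[J→φ6] = [T, T, F]
r3 m[J→φ9] = [T, T, F]
r3 m[R→φ2] = [T, T, T]
r3 m[R→φ7] = [T, T, T]
r3 m[M→φ7] = [T, T, T]
r3 m[H→φ8] = [T, T, T]
r3 m[L→φ4] = [T, T, T]
r3 m[L→φ5] = [T, T, T]
r3 m[Q→φ5] = [T, T, T]
r3 m[E→φ3] = [T, T, T]
r3 m[E→φ8] = [T, F, T]
r3 m[D→φ1] = [T, F, F]
r3 m[D→φ10] = [T, T, F]
r3 m[S→φ6] = [T, T, T]
r4 m[φ0→P] = [T, T, T]
r4 m[φ0→J] = [T, T, T]
r4 m[φ1→J] = [T, T, F]
r4 m[φ1→D] = [T, T, F]
r4 m[φ2→P] = [T, T, T]
r4 m[φ2→R] = [T, T, T]
r4 m[φ3→P] = [T, F, T]
r4 m[φ3→E] = [T, F, T]
r4 m[φ4→J] = [T, T, F]
r4 m[φ4→L] = [T, T, T]
r4 m[φ5→L] = [T, T, T]
r4 m[φ5→Q] = [T, T, T]
r4 m[φ6→J] = [T, T, T]
r4 m[φ6→S] = [T, T, T]
r4 m[φ7→R] = [T, T, T]
r4 m[φ7→M] = [T, T, T]
r4 m[φ8→H] = [F, T, T]
r4 m[φ8→E] = [T, T, T]
r4 m[φ9→J] = [T, T, F]
r4 m[φ10→D] = [T, F, F]
r4 m[P→φ0] = [T, F, T]
r4 m[P→φ2] = [T, F, T]
r4 m[P→φ3] = [T, T, T]
r4 m[J→φ0] = [T, T, F]
r4 m[J→φ1] = [T, T, F]
r4 m[J→φ4] = [T, T, F]
r4 m[J→φ6] = [T, T, F]
r4 m[J→φ9] = [T, T, F]
r4 m[R→φ2] = [T, T, T]
r4 m[R→φ7] = [T, T, T]
r4 m[M→φ7] = [T, T, T]
r4 m[H→φ8] = [T, T, T]
r4 m[L→φ4] = [T, T, T]
r4 m[L→φ5] = [T, T, T]
r4 m[Q→φ5] = [T, T, T]
r4 m[E→φ3] = [T, T, T]
r4 m[E→φ8] = [T, F, T]
r4 m[D→φ1] = [T, F, F]
r4 m[D→φ10] = [T, T, F]
r4 m[S→φ6] = [T, T, T]
fixed point reached at round 4
b[D] = ⊗ incoming = [T, F, F]

b[D] = [T, F, F]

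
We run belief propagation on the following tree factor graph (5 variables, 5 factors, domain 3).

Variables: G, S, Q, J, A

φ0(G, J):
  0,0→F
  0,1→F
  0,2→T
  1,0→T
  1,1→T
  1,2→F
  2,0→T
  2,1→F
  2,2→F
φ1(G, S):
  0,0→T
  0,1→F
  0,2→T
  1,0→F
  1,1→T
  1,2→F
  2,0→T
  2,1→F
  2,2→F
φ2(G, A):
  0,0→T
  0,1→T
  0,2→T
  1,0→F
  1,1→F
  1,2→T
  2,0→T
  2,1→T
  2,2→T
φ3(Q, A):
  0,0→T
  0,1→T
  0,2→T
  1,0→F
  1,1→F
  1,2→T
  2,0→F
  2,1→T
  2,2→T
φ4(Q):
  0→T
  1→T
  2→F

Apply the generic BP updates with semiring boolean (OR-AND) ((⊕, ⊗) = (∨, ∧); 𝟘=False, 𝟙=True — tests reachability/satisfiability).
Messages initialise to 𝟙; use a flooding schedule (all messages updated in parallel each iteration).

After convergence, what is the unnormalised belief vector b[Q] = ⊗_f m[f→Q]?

init: all messages = 𝟙 over 3 values
r1 m[φ0→G] = [T, T, T]
r1 m[φ0→J] = [T, T, T]
r1 m[φ1→G] = [T, T, T]
r1 m[φ1→S] = [T, T, T]
r1 m[φ2→G] = [T, T, T]
r1 m[φ2→A] = [T, T, T]
r1 m[φ3→Q] = [T, T, T]
r1 m[φ3→A] = [T, T, T]
r1 m[φ4→Q] = [T, T, F]
r1 m[G→φ0] = [T, T, T]
r1 m[G→φ1] = [T, T, T]
r1 m[G→φ2] = [T, T, T]
r1 m[S→φ1] = [T, T, T]
r1 m[Q→φ3] = [T, T, T]
r1 m[Q→φ4] = [T, T, T]
r1 m[J→φ0] = [T, T, T]
r1 m[A→φ2] = [T, T, T]
r1 m[A→φ3] = [T, T, T]
r2 m[φ0→G] = [T, T, T]
r2 m[φ0→J] = [T, T, T]
r2 m[φ1→G] = [T, T, T]
r2 m[φ1→S] = [T, T, T]
r2 m[φ2→G] = [T, T, T]
r2 m[φ2→A] = [T, T, T]
r2 m[φ3→Q] = [T, T, T]
r2 m[φ3→A] = [T, T, T]
r2 m[φ4→Q] = [T, T, F]
r2 m[G→φ0] = [T, T, T]
r2 m[G→φ1] = [T, T, T]
r2 m[G→φ2] = [T, T, T]
r2 m[S→φ1] = [T, T, T]
r2 m[Q→φ3] = [T, T, F]
r2 m[Q→φ4] = [T, T, T]
r2 m[J→φ0] = [T, T, T]
r2 m[A→φ2] = [T, T, T]
r2 m[A→φ3] = [T, T, T]
r3 m[φ0→G] = [T, T, T]
r3 m[φ0→J] = [T, T, T]
r3 m[φ1→G] = [T, T, T]
r3 m[φ1→S] = [T, T, T]
r3 m[φ2→G] = [T, T, T]
r3 m[φ2→A] = [T, T, T]
r3 m[φ3→Q] = [T, T, T]
r3 m[φ3→A] = [T, T, T]
r3 m[φ4→Q] = [T, T, F]
r3 m[G→φ0] = [T, T, T]
r3 m[G→φ1] = [T, T, T]
r3 m[G→φ2] = [T, T, T]
r3 m[S→φ1] = [T, T, T]
r3 m[Q→φ3] = [T, T, F]
r3 m[Q→φ4] = [T, T, T]
r3 m[J→φ0] = [T, T, T]
r3 m[A→φ2] = [T, T, T]
r3 m[A→φ3] = [T, T, T]
fixed point reached at round 3
b[Q] = ⊗ incoming = [T, T, F]

b[Q] = [T, T, F]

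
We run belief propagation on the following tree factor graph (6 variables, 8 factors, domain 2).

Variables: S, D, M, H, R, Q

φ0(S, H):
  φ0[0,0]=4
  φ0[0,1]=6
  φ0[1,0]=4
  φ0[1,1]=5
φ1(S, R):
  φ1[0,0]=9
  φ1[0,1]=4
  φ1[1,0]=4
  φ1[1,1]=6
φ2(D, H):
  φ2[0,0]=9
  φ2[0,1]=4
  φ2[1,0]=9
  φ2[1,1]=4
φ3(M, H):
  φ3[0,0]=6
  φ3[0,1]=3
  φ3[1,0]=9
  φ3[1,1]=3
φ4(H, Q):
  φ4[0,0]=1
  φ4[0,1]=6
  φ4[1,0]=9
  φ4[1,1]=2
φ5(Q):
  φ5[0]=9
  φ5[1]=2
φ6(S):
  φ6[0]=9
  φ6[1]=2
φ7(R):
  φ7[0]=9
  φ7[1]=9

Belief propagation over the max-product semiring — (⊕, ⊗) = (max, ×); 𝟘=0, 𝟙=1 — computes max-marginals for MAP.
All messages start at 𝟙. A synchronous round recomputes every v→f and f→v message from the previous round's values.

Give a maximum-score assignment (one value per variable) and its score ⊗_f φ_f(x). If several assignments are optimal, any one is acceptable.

assignment: (S=0, D=0, M=0, H=1, R=0, Q=0); score = 4251528

init: all messages = 𝟙 over 2 values
r1 m[φ0→S] = [6, 5]
r1 m[φ0→H] = [4, 6]
r1 m[φ1→S] = [9, 6]
r1 m[φ1→R] = [9, 6]
r1 m[φ2→D] = [9, 9]
r1 m[φ2→H] = [9, 4]
r1 m[φ3→M] = [6, 9]
r1 m[φ3→H] = [9, 3]
r1 m[φ4→H] = [6, 9]
r1 m[φ4→Q] = [9, 6]
r1 m[φ5→Q] = [9, 2]
r1 m[φ6→S] = [9, 2]
r1 m[φ7→R] = [9, 9]
r1 m[S→φ0] = [1, 1]
r1 m[S→φ1] = [1, 1]
r1 m[S→φ6] = [1, 1]
r1 m[D→φ2] = [1, 1]
r1 m[M→φ3] = [1, 1]
r1 m[H→φ0] = [1, 1]
r1 m[H→φ2] = [1, 1]
r1 m[H→φ3] = [1, 1]
r1 m[H→φ4] = [1, 1]
r1 m[R→φ1] = [1, 1]
r1 m[R→φ7] = [1, 1]
r1 m[Q→φ4] = [1, 1]
r1 m[Q→φ5] = [1, 1]
r2 m[φ0→S] = [6, 5]
r2 m[φ0→H] = [4, 6]
r2 m[φ1→S] = [9, 6]
r2 m[φ1→R] = [9, 6]
r2 m[φ2→D] = [9, 9]
r2 m[φ2→H] = [9, 4]
r2 m[φ3→M] = [6, 9]
r2 m[φ3→H] = [9, 3]
r2 m[φ4→H] = [6, 9]
r2 m[φ4→Q] = [9, 6]
r2 m[φ5→Q] = [9, 2]
r2 m[φ6→S] = [9, 2]
r2 m[φ7→R] = [9, 9]
r2 m[S→φ0] = [81, 12]
r2 m[S→φ1] = [54, 10]
r2 m[S→φ6] = [54, 30]
r2 m[D→φ2] = [1, 1]
r2 m[M→φ3] = [1, 1]
r2 m[H→φ0] = [486, 108]
r2 m[H→φ2] = [216, 162]
r2 m[H→φ3] = [216, 216]
r2 m[H→φ4] = [324, 72]
r2 m[R→φ1] = [9, 9]
r2 m[R→φ7] = [9, 6]
r2 m[Q→φ4] = [9, 2]
r2 m[Q→φ5] = [9, 6]
r3 m[φ0→S] = [1944, 1944]
r3 m[φ0→H] = [324, 486]
r3 m[φ1→S] = [81, 54]
r3 m[φ1→R] = [486, 216]
r3 m[φ2→D] = [1944, 1944]
r3 m[φ2→H] = [9, 4]
r3 m[φ3→M] = [1296, 1944]
r3 m[φ3→H] = [9, 3]
r3 m[φ4→H] = [12, 81]
r3 m[φ4→Q] = [648, 1944]
r3 m[φ5→Q] = [9, 2]
r3 m[φ6→S] = [9, 2]
r3 m[φ7→R] = [9, 9]
r3 m[S→φ0] = [81, 12]
r3 m[S→φ1] = [54, 10]
r3 m[S→φ6] = [54, 30]
r3 m[D→φ2] = [1, 1]
r3 m[M→φ3] = [1, 1]
r3 m[H→φ0] = [486, 108]
r3 m[H→φ2] = [216, 162]
r3 m[H→φ3] = [216, 216]
r3 m[H→φ4] = [324, 72]
r3 m[R→φ1] = [9, 9]
r3 m[R→φ7] = [9, 6]
r3 m[Q→φ4] = [9, 2]
r3 m[Q→φ5] = [9, 6]
r4 m[φ0→S] = [1944, 1944]
r4 m[φ0→H] = [324, 486]
r4 m[φ1→S] = [81, 54]
r4 m[φ1→R] = [486, 216]
r4 m[φ2→D] = [1944, 1944]
r4 m[φ2→H] = [9, 4]
r4 m[φ3→M] = [1296, 1944]
r4 m[φ3→H] = [9, 3]
r4 m[φ4→H] = [12, 81]
r4 m[φ4→Q] = [648, 1944]
r4 m[φ5→Q] = [9, 2]
r4 m[φ6→S] = [9, 2]
r4 m[φ7→R] = [9, 9]
r4 m[S→φ0] = [729, 108]
r4 m[S→φ1] = [17496, 3888]
r4 m[S→φ6] = [157464, 104976]
r4 m[D→φ2] = [1, 1]
r4 m[M→φ3] = [1, 1]
r4 m[H→φ0] = [972, 972]
r4 m[H→φ2] = [34992, 118098]
r4 m[H→φ3] = [34992, 157464]
r4 m[H→φ4] = [26244, 5832]
r4 m[R→φ1] = [9, 9]
r4 m[R→φ7] = [486, 216]
r4 m[Q→φ4] = [9, 2]
r4 m[Q→φ5] = [648, 1944]
r5 m[φ0→S] = [5832, 4860]
r5 m[φ0→H] = [2916, 4374]
r5 m[φ1→S] = [81, 54]
r5 m[φ1→R] = [157464, 69984]
r5 m[φ2→D] = [472392, 472392]
r5 m[φ2→H] = [9, 4]
r5 m[φ3→M] = [472392, 472392]
r5 m[φ3→H] = [9, 3]
r5 m[φ4→H] = [12, 81]
r5 m[φ4→Q] = [52488, 157464]
r5 m[φ5→Q] = [9, 2]
r5 m[φ6→S] = [9, 2]
r5 m[φ7→R] = [9, 9]
r5 m[S→φ0] = [729, 108]
r5 m[S→φ1] = [17496, 3888]
r5 m[S→φ6] = [157464, 104976]
r5 m[D→φ2] = [1, 1]
r5 m[M→φ3] = [1, 1]
r5 m[H→φ0] = [972, 972]
r5 m[H→φ2] = [34992, 118098]
r5 m[H→φ3] = [34992, 157464]
r5 m[H→φ4] = [26244, 5832]
r5 m[R→φ1] = [9, 9]
r5 m[R→φ7] = [486, 216]
r5 m[Q→φ4] = [9, 2]
r5 m[Q→φ5] = [648, 1944]
r6 m[φ0→S] = [5832, 4860]
r6 m[φ0→H] = [2916, 4374]
r6 m[φ1→S] = [81, 54]
r6 m[φ1→R] = [157464, 69984]
r6 m[φ2→D] = [472392, 472392]
r6 m[φ2→H] = [9, 4]
r6 m[φ3→M] = [472392, 472392]
r6 m[φ3→H] = [9, 3]
r6 m[φ4→H] = [12, 81]
r6 m[φ4→Q] = [52488, 157464]
r6 m[φ5→Q] = [9, 2]
r6 m[φ6→S] = [9, 2]
r6 m[φ7→R] = [9, 9]
r6 m[S→φ0] = [729, 108]
r6 m[S→φ1] = [52488, 9720]
r6 m[S→φ6] = [472392, 262440]
r6 m[D→φ2] = [1, 1]
r6 m[M→φ3] = [1, 1]
r6 m[H→φ0] = [972, 972]
r6 m[H→φ2] = [314928, 1062882]
r6 m[H→φ3] = [314928, 1417176]
r6 m[H→φ4] = [236196, 52488]
r6 m[R→φ1] = [9, 9]
r6 m[R→φ7] = [157464, 69984]
r6 m[Q→φ4] = [9, 2]
r6 m[Q→φ5] = [52488, 157464]
r7 m[φ0→S] = [5832, 4860]
r7 m[φ0→H] = [2916, 4374]
r7 m[φ1→S] = [81, 54]
r7 m[φ1→R] = [472392, 209952]
r7 m[φ2→D] = [4251528, 4251528]
r7 m[φ2→H] = [9, 4]
r7 m[φ3→M] = [4251528, 4251528]
r7 m[φ3→H] = [9, 3]
r7 m[φ4→H] = [12, 81]
r7 m[φ4→Q] = [472392, 1417176]
r7 m[φ5→Q] = [9, 2]
r7 m[φ6→S] = [9, 2]
r7 m[φ7→R] = [9, 9]
r7 m[S→φ0] = [729, 108]
r7 m[S→φ1] = [52488, 9720]
r7 m[S→φ6] = [472392, 262440]
r7 m[D→φ2] = [1, 1]
r7 m[M→φ3] = [1, 1]
r7 m[H→φ0] = [972, 972]
r7 m[H→φ2] = [314928, 1062882]
r7 m[H→φ3] = [314928, 1417176]
r7 m[H→φ4] = [236196, 52488]
r7 m[R→φ1] = [9, 9]
r7 m[R→φ7] = [157464, 69984]
r7 m[Q→φ4] = [9, 2]
r7 m[Q→φ5] = [52488, 157464]
r8 m[φ0→S] = [5832, 4860]
r8 m[φ0→H] = [2916, 4374]
r8 m[φ1→S] = [81, 54]
r8 m[φ1→R] = [472392, 209952]
r8 m[φ2→D] = [4251528, 4251528]
r8 m[φ2→H] = [9, 4]
r8 m[φ3→M] = [4251528, 4251528]
r8 m[φ3→H] = [9, 3]
r8 m[φ4→H] = [12, 81]
r8 m[φ4→Q] = [472392, 1417176]
r8 m[φ5→Q] = [9, 2]
r8 m[φ6→S] = [9, 2]
r8 m[φ7→R] = [9, 9]
r8 m[S→φ0] = [729, 108]
r8 m[S→φ1] = [52488, 9720]
r8 m[S→φ6] = [472392, 262440]
r8 m[D→φ2] = [1, 1]
r8 m[M→φ3] = [1, 1]
r8 m[H→φ0] = [972, 972]
r8 m[H→φ2] = [314928, 1062882]
r8 m[H→φ3] = [314928, 1417176]
r8 m[H→φ4] = [236196, 52488]
r8 m[R→φ1] = [9, 9]
r8 m[R→φ7] = [472392, 209952]
r8 m[Q→φ4] = [9, 2]
r8 m[Q→φ5] = [472392, 1417176]
r9 m[φ0→S] = [5832, 4860]
r9 m[φ0→H] = [2916, 4374]
r9 m[φ1→S] = [81, 54]
r9 m[φ1→R] = [472392, 209952]
r9 m[φ2→D] = [4251528, 4251528]
r9 m[φ2→H] = [9, 4]
r9 m[φ3→M] = [4251528, 4251528]
r9 m[φ3→H] = [9, 3]
r9 m[φ4→H] = [12, 81]
r9 m[φ4→Q] = [472392, 1417176]
r9 m[φ5→Q] = [9, 2]
r9 m[φ6→S] = [9, 2]
r9 m[φ7→R] = [9, 9]
r9 m[S→φ0] = [729, 108]
r9 m[S→φ1] = [52488, 9720]
r9 m[S→φ6] = [472392, 262440]
r9 m[D→φ2] = [1, 1]
r9 m[M→φ3] = [1, 1]
r9 m[H→φ0] = [972, 972]
r9 m[H→φ2] = [314928, 1062882]
r9 m[H→φ3] = [314928, 1417176]
r9 m[H→φ4] = [236196, 52488]
r9 m[R→φ1] = [9, 9]
r9 m[R→φ7] = [472392, 209952]
r9 m[Q→φ4] = [9, 2]
r9 m[Q→φ5] = [472392, 1417176]
fixed point reached at round 9
traceback from S: (S=0, D=0, M=0, H=1, R=0, Q=0), score=4251528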